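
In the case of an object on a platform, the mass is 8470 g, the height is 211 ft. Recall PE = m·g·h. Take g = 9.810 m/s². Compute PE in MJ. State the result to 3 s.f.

0.00534 MJ

PE is given directly by: PE = mgh.
m = 8470 g = 8.470 kg; h = 211 ft = 64.31 m; g = 9.810 m/s².
PE = 5344 J  (the unit combination reduces to kg·m²/s² = J)
5344 J × (1 MJ / 1.000×10^6 J) = 0.005344 MJ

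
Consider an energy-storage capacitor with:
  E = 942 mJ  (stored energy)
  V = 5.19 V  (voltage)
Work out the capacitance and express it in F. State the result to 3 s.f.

0.0699 F

Solving E = ½C·V² for C: C = 2E/V².
E = 942 mJ = 0.9420 J; V = 5.19 V.
C = 0.06994 F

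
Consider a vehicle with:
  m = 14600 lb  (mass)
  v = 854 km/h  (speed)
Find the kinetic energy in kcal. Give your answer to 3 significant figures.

44500 kcal

Directly: KE = ½mv².
m = 14600 lb = 6622 kg; v = 854 km/h = 237.2 m/s.
KE = 1.863×10^8 J
1.863×10^8 J × (1 kcal / 4184 J) = 44536 kcal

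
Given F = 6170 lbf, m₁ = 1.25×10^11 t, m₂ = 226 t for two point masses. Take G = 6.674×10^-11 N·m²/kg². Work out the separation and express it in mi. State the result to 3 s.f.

0.163 mi

From Newton's law of gravitation: r = √(G·m₁m₂/F).
F = 6170 lbf = 27446 N; m₁ = 1.25×10^11 t = 1.250×10^14 kg; m₂ = 226 t = 2.260×10^5 kg; G = 6.674×10^-11 N·m²/kg².
r = 262.1 m
262.1 m × (1 mi / 1609 m) = 0.1629 mi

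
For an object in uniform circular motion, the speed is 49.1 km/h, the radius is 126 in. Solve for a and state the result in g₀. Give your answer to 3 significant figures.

5.93 g₀

Directly: a = v²/r.
v = 49.1 km/h = 13.64 m/s; r = 126 in = 3.200 m.
a = 58.12 m/s²
58.12 m/s² × (1 g₀ / 9.807 m/s²) = 5.927 g₀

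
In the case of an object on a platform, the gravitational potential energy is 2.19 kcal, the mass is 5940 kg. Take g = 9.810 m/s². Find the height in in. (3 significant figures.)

6.19 in

Solving PE = m·g·h for h: h = PE/(m·g).
PE = 2.19 kcal = 9163 J; m = 5940 kg; g = 9.810 m/s².
h = 0.1572 m
0.1572 m × (1 in / 0.02540 m) = 6.191 in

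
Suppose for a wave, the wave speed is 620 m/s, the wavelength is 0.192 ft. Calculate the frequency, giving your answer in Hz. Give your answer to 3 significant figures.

10600 Hz

Rearranging v = f·λ for f: f = v/λ.
v = 620 m/s; λ = 0.192 ft = 0.05852 m.
f = 10594 Hz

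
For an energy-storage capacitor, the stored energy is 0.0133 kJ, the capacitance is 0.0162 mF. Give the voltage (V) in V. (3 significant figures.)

1280 V

Solving E = ½C·V² for V: V = √(2E/C).
E = 0.0133 kJ = 13.30 J; C = 0.0162 mF = 1.620×10^-5 F.
V = 1281 V  (the unit combination reduces to kg·m²/(A·s³) = V)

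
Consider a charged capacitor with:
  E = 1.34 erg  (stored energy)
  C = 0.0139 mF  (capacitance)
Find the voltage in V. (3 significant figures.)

Solving E = ½C·V² for V: V = √(2E/C).
E = 1.34 erg = 1.340×10^-7 J; C = 0.0139 mF = 1.390×10^-5 F.
V = 0.1389 V

0.139 V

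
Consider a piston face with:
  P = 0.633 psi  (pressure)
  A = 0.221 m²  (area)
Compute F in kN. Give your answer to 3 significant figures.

Rearranging: F = P·A.
P = 0.633 psi = 4364 Pa; A = 0.221 m².
F = 964.5 N
964.5 N × (1 kN / 1000 N) = 0.9645 kN

0.965 kN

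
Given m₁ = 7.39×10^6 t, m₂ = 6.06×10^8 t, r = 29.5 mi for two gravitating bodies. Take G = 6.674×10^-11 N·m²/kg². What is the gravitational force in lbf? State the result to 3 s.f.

F is given directly by: F = Gm₁m₂/r².
m₁ = 7.39×10^6 t = 7.390×10^9 kg; m₂ = 6.06×10^8 t = 6.060×10^11 kg; r = 29.5 mi = 47476 m; G = 6.674×10^-11 N·m²/kg².
F = 132.6 N  (the unit combination reduces to kg·m/s² = N)
132.6 N × (1 lbf / 4.448 N) = 29.81 lbf

29.8 lbf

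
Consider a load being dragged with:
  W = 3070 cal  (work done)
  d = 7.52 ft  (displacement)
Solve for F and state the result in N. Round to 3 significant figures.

Solving W = F·d for F: F = W/d.
W = 3070 cal = 12845 J; d = 7.52 ft = 2.292 m.
F = 5604 N  (the unit combination reduces to kg·m/s² = N)

5600 N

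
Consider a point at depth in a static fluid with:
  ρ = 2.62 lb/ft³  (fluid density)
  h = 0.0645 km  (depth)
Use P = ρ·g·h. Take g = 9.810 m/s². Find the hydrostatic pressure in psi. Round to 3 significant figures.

3.85 psi

P is given directly by: P = ρgh.
ρ = 2.62 lb/ft³ = 41.97 kg/m³; h = 0.0645 km = 64.50 m; g = 9.810 m/s².
P = 26555 Pa
26555 Pa × (1 psi / 6895 Pa) = 3.852 psi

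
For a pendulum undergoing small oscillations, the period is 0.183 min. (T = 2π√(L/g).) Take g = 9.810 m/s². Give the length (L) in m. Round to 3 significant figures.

30.0 m

Solving T = 2π√(L/g) for L: L = g·(T/2π)².
T = 0.183 min = 10.98 s; g = 9.810 m/s².
L = 29.96 m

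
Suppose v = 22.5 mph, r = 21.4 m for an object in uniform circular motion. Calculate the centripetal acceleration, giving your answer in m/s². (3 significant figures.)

4.73 m/s²

a is given directly by: a = v²/r.
v = 22.5 mph = 10.06 m/s; r = 21.4 m.
a = 4.728 m/s²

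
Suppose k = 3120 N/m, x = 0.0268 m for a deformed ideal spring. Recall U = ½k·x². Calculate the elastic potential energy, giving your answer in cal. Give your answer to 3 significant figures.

0.268 cal

U is given directly by: U = ½kx².
k = 3120 N/m; x = 0.0268 m.
U = 1.120 J
1.120 J × (1 cal / 4.184 J) = 0.2678 cal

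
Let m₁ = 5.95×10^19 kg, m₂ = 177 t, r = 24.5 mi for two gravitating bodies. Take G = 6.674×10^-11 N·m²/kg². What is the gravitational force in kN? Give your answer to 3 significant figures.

452 kN

F is given directly by: F = Gm₁m₂/r².
m₁ = 5.95×10^19 kg; m₂ = 177 t = 1.770×10^5 kg; r = 24.5 mi = 39429 m; G = 6.674×10^-11 N·m²/kg².
F = 4.521×10^5 N
4.521×10^5 N × (1 kN / 1000 N) = 452.1 kN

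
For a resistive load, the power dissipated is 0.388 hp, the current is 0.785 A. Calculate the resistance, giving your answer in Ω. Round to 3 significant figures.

470 Ω

Solving P = I²R for R: R = P/I².
P = 0.388 hp = 289.3 W; I = 0.785 A.
R = 469.5 Ω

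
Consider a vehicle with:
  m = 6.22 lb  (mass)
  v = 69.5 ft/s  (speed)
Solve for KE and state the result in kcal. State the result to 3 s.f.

0.151 kcal

KE is given directly by: KE = ½mv².
m = 6.22 lb = 2.821 kg; v = 69.5 ft/s = 21.18 m/s.
KE = 633.0 J  (the unit combination reduces to kg·m²/s² = J)
633.0 J × (1 kcal / 4184 J) = 0.1513 kcal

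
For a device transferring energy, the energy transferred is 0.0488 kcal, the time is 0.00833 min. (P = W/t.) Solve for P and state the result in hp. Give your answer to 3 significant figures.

0.548 hp

P is given directly by: P = W/t.
W = 0.0488 kcal = 204.2 J; t = 0.00833 min = 0.4998 s.
P = 408.5 W  (the unit combination reduces to kg·m²/s³ = W)
408.5 W × (1 hp / 745.7 W) = 0.5478 hp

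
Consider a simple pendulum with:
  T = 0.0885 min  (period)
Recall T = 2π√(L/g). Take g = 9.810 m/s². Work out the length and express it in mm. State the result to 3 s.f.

Rearranging: L = g·(T/2π)².
T = 0.0885 min = 5.310 s; g = 9.810 m/s².
L = 7.006 m
7.006 m × (1 mm / 0.001000 m) = 7006 mm

7010 mm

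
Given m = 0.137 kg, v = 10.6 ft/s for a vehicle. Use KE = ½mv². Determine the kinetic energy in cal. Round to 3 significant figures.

Directly: KE = ½mv².
m = 0.137 kg; v = 10.6 ft/s = 3.231 m/s.
KE = 0.7150 J
0.7150 J × (1 cal / 4.184 J) = 0.1709 cal

0.171 cal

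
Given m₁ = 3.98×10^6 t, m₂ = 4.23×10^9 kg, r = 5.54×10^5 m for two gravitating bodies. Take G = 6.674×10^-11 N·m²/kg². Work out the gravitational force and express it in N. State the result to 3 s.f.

0.00366 N

From Newton's law of gravitation: F = Gm₁m₂/r².
m₁ = 3.98×10^6 t = 3.980×10^9 kg; m₂ = 4.23×10^9 kg; r = 5.54×10^5 m; G = 6.674×10^-11 N·m²/kg².
F = 0.003661 N  (the unit combination reduces to kg·m/s² = N)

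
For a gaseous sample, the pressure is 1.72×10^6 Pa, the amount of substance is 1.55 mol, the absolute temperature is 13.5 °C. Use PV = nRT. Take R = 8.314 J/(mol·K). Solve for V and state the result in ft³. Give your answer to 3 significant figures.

Solving PV = nRT for V: V = nRT/P.
P = 1.72×10^6 Pa; n = 1.55 mol; T = 13.5 °C = 286.6 K; R = 8.314 J/(mol·K).
V = 0.002148 m³
0.002148 m³ × (1 ft³ / 0.02832 m³) = 0.07584 ft³

0.0758 ft³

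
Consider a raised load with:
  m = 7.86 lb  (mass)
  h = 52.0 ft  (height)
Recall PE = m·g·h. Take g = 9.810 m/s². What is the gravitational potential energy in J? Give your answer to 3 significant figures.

PE is given directly by: PE = mgh.
m = 7.86 lb = 3.565 kg; h = 52.0 ft = 15.85 m; g = 9.810 m/s².
PE = 554.3 J

554 J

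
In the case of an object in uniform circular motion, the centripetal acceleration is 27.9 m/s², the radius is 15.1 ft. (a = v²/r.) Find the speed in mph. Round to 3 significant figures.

25.3 mph

Rearranging a = v²/r for v: v = √(a·r).
a = 27.9 m/s²; r = 15.1 ft = 4.602 m.
v = 11.33 m/s
11.33 m/s × (1 mph / 0.4470 m/s) = 25.35 mph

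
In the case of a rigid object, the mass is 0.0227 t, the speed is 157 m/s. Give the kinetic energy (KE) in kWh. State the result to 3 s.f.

0.0777 kWh

KE is given directly by: KE = ½mv².
m = 0.0227 t = 22.70 kg; v = 157 m/s.
KE = 2.798×10^5 J
2.798×10^5 J × (1 kWh / 3.600×10^6 J) = 0.07771 kWh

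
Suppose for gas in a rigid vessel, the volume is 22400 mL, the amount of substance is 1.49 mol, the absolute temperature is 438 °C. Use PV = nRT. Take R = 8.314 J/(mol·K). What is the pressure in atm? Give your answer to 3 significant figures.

P is given directly by: P = nRT/V.
V = 22400 mL = 0.02240 m³; n = 1.49 mol; T = 438 °C = 711.1 K; R = 8.314 J/(mol·K).
P = 3.933×10^5 Pa
3.933×10^5 Pa × (1 atm / 1.013×10^5 Pa) = 3.881 atm

3.88 atm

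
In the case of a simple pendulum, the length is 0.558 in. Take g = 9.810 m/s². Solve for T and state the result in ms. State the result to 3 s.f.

Directly: T = 2π√(L/g).
L = 0.558 in = 0.01417 m; g = 9.810 m/s².
T = 0.2388 s
0.2388 s × (1 ms / 0.001000 s) = 238.8 ms

239 ms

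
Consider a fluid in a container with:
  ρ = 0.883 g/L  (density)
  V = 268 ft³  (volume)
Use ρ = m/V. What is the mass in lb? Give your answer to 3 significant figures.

Rearranging ρ = m/V for m: m = ρV.
ρ = 0.883 g/L = 0.8830 kg/m³; V = 268 ft³ = 7.589 m³.
m = 6.701 kg
6.701 kg × (1 lb / 0.4536 kg) = 14.77 lb

14.8 lb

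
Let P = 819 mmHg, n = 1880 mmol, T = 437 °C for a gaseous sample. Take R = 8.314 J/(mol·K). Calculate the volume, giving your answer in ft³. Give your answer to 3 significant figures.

3.59 ft³

Rearranging: V = nRT/P.
P = 819 mmHg = 1.092×10^5 Pa; n = 1880 mmol = 1.880 mol; T = 437 °C = 710.1 K; R = 8.314 J/(mol·K).
V = 0.1017 m³
0.1017 m³ × (1 ft³ / 0.02832 m³) = 3.590 ft³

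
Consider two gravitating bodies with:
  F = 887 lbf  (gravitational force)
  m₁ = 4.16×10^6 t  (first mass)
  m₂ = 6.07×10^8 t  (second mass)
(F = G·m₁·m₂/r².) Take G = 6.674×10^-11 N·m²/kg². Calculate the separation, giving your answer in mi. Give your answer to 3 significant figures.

From Newton's law of gravitation: r = √(G·m₁m₂/F).
F = 887 lbf = 3946 N; m₁ = 4.16×10^6 t = 4.160×10^9 kg; m₂ = 6.07×10^8 t = 6.070×10^11 kg; G = 6.674×10^-11 N·m²/kg².
r = 6536 m
6536 m × (1 mi / 1609 m) = 4.061 mi

4.06 mi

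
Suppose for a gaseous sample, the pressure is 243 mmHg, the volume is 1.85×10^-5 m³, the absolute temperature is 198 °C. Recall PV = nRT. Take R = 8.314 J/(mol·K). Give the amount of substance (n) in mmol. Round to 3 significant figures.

0.153 mmol

From the ideal-gas law: n = PV/(RT).
P = 243 mmHg = 32397 Pa; V = 1.85×10^-5 m³; T = 198 °C = 471.1 K; R = 8.314 J/(mol·K).
n = 1.530×10^-4 mol
1.530×10^-4 mol × (1 mmol / 0.001000 mol) = 0.1530 mmol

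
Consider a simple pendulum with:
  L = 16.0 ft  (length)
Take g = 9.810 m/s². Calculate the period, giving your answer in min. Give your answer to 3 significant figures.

0.0738 min

Directly: T = 2π√(L/g).
L = 16.0 ft = 4.877 m; g = 9.810 m/s².
T = 4.430 s
4.430 s × (1 min / 60.00 s) = 0.07383 min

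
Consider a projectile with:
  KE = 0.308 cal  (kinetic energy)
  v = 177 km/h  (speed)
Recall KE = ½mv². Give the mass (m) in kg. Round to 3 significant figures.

0.00107 kg

Solving KE = ½mv² for m: m = 2·KE/v².
KE = 0.308 cal = 1.289 J; v = 177 km/h = 49.17 m/s.
m = 0.001066 kg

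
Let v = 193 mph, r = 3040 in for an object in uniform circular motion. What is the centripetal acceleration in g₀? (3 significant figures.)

Directly: a = v²/r.
v = 193 mph = 86.28 m/s; r = 3040 in = 77.22 m.
a = 96.41 m/s²
96.41 m/s² × (1 g₀ / 9.807 m/s²) = 9.831 g₀

9.83 g₀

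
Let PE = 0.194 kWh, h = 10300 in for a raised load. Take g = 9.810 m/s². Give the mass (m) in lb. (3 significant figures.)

Rearranging: m = PE/(g·h).
PE = 0.194 kWh = 6.984×10^5 J; h = 10300 in = 261.6 m; g = 9.810 m/s².
m = 272.1 kg
272.1 kg × (1 lb / 0.4536 kg) = 599.9 lb

600 lb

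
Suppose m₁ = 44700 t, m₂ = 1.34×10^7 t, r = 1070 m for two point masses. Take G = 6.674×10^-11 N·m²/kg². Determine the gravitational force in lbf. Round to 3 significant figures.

F is given directly by: F = Gm₁m₂/r².
m₁ = 44700 t = 4.470×10^7 kg; m₂ = 1.34×10^7 t = 1.340×10^10 kg; r = 1070 m; G = 6.674×10^-11 N·m²/kg².
F = 34.92 N
34.92 N × (1 lbf / 4.448 N) = 7.850 lbf

7.85 lbf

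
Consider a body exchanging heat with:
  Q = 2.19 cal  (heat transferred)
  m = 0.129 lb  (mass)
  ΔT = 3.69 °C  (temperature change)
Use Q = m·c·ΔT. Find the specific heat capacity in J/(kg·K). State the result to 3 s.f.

Rearranging Q = m·c·ΔT for c: c = Q/(m·ΔT).
Q = 2.19 cal = 9.163 J; m = 0.129 lb = 0.05851 kg; ΔT = 3.69 °C = 3.690 K.
c = 42.44 J/(kg·K)

42.4 J/(kg·K)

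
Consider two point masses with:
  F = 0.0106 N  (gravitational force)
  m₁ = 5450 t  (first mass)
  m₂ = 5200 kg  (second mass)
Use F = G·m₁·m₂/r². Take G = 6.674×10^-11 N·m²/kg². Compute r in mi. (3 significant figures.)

From Newton's law of gravitation: r = √(G·m₁m₂/F).
F = 0.0106 N; m₁ = 5450 t = 5.450×10^6 kg; m₂ = 5200 kg; G = 6.674×10^-11 N·m²/kg².
r = 13.36 m
13.36 m × (1 mi / 1609 m) = 0.008300 mi

0.00830 mi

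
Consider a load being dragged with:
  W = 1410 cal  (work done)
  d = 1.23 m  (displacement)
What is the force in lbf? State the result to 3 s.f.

Rearranging: F = W/d.
W = 1410 cal = 5899 J; d = 1.23 m.
F = 4796 N  (the unit combination reduces to kg·m/s² = N)
4796 N × (1 lbf / 4.448 N) = 1078 lbf

1080 lbf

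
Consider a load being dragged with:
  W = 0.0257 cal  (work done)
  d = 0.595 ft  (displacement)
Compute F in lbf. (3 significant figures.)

0.133 lbf

Rearranging W = F·d for F: F = W/d.
W = 0.0257 cal = 0.1075 J; d = 0.595 ft = 0.1814 m.
F = 0.5929 N  (the unit combination reduces to kg·m/s² = N)
0.5929 N × (1 lbf / 4.448 N) = 0.1333 lbf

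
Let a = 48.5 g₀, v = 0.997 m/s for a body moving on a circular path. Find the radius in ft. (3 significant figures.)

0.00686 ft

Rearranging: r = v²/a.
a = 48.5 g₀ = 475.6 m/s²; v = 0.997 m/s.
r = 0.002090 m
0.002090 m × (1 ft / 0.3048 m) = 0.006857 ft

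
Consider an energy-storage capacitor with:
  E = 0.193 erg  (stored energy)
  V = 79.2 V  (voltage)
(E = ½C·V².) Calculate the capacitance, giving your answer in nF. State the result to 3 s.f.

Rearranging E = ½C·V² for C: C = 2E/V².
E = 0.193 erg = 1.930×10^-8 J; V = 79.2 V.
C = 6.154×10^-12 F
6.154×10^-12 F × (1 nF / 1.000×10^-9 F) = 0.006154 nF

0.00615 nF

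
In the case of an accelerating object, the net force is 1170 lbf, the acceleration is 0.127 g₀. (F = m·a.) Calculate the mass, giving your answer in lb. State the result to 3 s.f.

9210 lb

From Newton's second law: m = F/a.
F = 1170 lbf = 5204 N; a = 0.127 g₀ = 1.245 m/s².
m = 4179 kg
4179 kg × (1 lb / 0.4536 kg) = 9213 lb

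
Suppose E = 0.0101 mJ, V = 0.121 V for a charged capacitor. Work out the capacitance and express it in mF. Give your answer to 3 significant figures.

1.38 mF

Solving E = ½C·V² for C: C = 2E/V².
E = 0.0101 mJ = 1.010×10^-5 J; V = 0.121 V.
C = 0.001380 F
0.001380 F × (1 mF / 0.001000 F) = 1.380 mF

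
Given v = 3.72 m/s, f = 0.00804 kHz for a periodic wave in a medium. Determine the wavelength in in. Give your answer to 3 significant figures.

Rearranging v = f·λ for λ: λ = v/f.
v = 3.72 m/s; f = 0.00804 kHz = 8.040 Hz.
λ = 0.4627 m
0.4627 m × (1 in / 0.02540 m) = 18.22 in

18.2 in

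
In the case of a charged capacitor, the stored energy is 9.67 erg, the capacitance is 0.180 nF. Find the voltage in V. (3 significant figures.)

Rearranging: V = √(2E/C).
E = 9.67 erg = 9.670×10^-7 J; C = 0.180 nF = 1.800×10^-10 F.
V = 103.7 V  (the unit combination reduces to kg·m²/(A·s³) = V)

104 V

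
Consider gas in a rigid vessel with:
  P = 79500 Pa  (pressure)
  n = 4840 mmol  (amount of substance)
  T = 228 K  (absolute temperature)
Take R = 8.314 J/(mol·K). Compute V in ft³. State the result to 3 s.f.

4.08 ft³

From the ideal-gas law: V = nRT/P.
P = 79500 Pa; n = 4840 mmol = 4.840 mol; T = 228 K; R = 8.314 J/(mol·K).
V = 0.1154 m³
0.1154 m³ × (1 ft³ / 0.02832 m³) = 4.075 ft³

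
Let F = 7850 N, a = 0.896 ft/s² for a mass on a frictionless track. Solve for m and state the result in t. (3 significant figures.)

28.7 t

Rearranging: m = F/a.
F = 7850 N; a = 0.896 ft/s² = 0.2731 m/s².
m = 28744 kg
28744 kg × (1 t / 1000 kg) = 28.74 t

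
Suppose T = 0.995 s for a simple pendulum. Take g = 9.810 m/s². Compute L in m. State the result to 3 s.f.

Rearranging T = 2π√(L/g) for L: L = g·(T/2π)².
T = 0.995 s; g = 9.810 m/s².
L = 0.2460 m

0.246 m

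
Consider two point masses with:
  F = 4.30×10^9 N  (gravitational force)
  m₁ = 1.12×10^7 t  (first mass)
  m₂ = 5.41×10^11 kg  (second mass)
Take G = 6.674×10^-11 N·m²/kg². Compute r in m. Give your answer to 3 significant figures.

Rearranging F = G·m₁·m₂/r² for r: r = √(G·m₁m₂/F).
F = 4.30×10^9 N; m₁ = 1.12×10^7 t = 1.120×10^10 kg; m₂ = 5.41×10^11 kg; G = 6.674×10^-11 N·m²/kg².
r = 9.698 m

9.70 m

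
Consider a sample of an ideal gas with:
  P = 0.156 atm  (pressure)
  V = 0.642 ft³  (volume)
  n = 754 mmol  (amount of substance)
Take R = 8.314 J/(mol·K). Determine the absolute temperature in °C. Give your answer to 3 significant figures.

-227 °C

From the ideal-gas law: T = PV/(nR).
P = 0.156 atm = 15807 Pa; V = 0.642 ft³ = 0.01818 m³; n = 754 mmol = 0.7540 mol; R = 8.314 J/(mol·K).
T = 45.84 K
45.84 K − 273.15 = -227.3 °C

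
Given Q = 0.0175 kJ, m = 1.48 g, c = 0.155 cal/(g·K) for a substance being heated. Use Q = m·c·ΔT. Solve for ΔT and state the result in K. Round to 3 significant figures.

Solving Q = m·c·ΔT for ΔT: ΔT = Q/(m·c).
Q = 0.0175 kJ = 17.50 J; m = 1.48 g = 0.001480 kg; c = 0.155 cal/(g·K) = 648.5 J/(kg·K).
ΔT = 18.23 K

18.2 K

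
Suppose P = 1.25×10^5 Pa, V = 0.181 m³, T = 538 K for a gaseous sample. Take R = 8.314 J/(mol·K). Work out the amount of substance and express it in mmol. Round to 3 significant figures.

5060 mmol

From the ideal-gas law: n = PV/(RT).
P = 1.25×10^5 Pa; V = 0.181 m³; T = 538 K; R = 8.314 J/(mol·K).
n = 5.058 mol
5.058 mol × (1 mmol / 0.001000 mol) = 5058 mmol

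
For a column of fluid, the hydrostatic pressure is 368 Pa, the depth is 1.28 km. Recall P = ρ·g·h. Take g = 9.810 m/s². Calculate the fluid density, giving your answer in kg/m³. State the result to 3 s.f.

Rearranging P = ρ·g·h for ρ: ρ = P/(g·h).
P = 368 Pa; h = 1.28 km = 1280 m; g = 9.810 m/s².
ρ = 0.02931 kg/m³

0.0293 kg/m³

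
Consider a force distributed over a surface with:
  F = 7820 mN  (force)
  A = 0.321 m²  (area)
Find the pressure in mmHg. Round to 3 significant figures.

0.183 mmHg

P is given directly by: P = F/A.
F = 7820 mN = 7.820 N; A = 0.321 m².
P = 24.36 Pa  (the unit combination reduces to kg/(m·s²) = Pa)
24.36 Pa × (1 mmHg / 133.3 Pa) = 0.1827 mmHg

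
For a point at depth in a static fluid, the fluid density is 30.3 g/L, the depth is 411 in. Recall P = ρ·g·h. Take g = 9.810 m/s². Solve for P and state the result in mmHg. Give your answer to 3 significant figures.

23.3 mmHg

Directly: P = ρgh.
ρ = 30.3 g/L = 30.30 kg/m³; h = 411 in = 10.44 m; g = 9.810 m/s².
P = 3103 Pa
3103 Pa × (1 mmHg / 133.3 Pa) = 23.27 mmHg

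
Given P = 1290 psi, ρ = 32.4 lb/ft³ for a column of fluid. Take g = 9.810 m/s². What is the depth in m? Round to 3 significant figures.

1750 m

Rearranging P = ρ·g·h for h: h = P/(ρ·g).
P = 1290 psi = 8.894×10^6 Pa; ρ = 32.4 lb/ft³ = 519.0 kg/m³; g = 9.810 m/s².
h = 1747 m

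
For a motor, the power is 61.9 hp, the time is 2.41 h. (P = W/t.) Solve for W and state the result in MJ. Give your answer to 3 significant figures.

Rearranging P = W/t for W: W = P·t.
P = 61.9 hp = 46159 W; t = 2.41 h = 8676 s.
W = 4.005×10^8 J  (the unit combination reduces to kg·m²/s² = J)
4.005×10^8 J × (1 MJ / 1.000×10^6 J) = 400.5 MJ

400 MJ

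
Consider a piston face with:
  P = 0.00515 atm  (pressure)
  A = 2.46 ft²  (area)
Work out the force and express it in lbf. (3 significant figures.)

Solving P = F/A for F: F = P·A.
P = 0.00515 atm = 521.8 Pa; A = 2.46 ft² = 0.2285 m².
F = 119.3 N
119.3 N × (1 lbf / 4.448 N) = 26.81 lbf

26.8 lbf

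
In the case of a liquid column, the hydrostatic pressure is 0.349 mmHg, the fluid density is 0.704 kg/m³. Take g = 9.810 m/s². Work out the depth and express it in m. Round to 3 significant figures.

6.74 m

Rearranging P = ρ·g·h for h: h = P/(ρ·g).
P = 0.349 mmHg = 46.53 Pa; ρ = 0.704 kg/m³; g = 9.810 m/s².
h = 6.737 m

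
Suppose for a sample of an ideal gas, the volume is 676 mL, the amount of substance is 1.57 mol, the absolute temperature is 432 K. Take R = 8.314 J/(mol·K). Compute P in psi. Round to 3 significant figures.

1210 psi

From the ideal-gas law: P = nRT/V.
V = 676 mL = 6.760×10^-4 m³; n = 1.57 mol; T = 432 K; R = 8.314 J/(mol·K).
P = 8.342×10^6 Pa
8.342×10^6 Pa × (1 psi / 6895 Pa) = 1210 psi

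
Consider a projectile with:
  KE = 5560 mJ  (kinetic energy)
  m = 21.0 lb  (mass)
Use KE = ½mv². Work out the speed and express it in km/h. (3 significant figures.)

Rearranging KE = ½mv² for v: v = √(2·KE/m).
KE = 5560 mJ = 5.560 J; m = 21.0 lb = 9.525 kg.
v = 1.080 m/s
1.080 m/s × (1 km/h / 0.2778 m/s) = 3.890 km/h

3.89 km/h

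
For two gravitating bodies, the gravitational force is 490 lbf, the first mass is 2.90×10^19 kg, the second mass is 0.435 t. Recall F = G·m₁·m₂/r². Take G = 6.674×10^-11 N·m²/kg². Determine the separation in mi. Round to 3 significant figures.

12.2 mi

From Newton's law of gravitation: r = √(G·m₁m₂/F).
F = 490 lbf = 2180 N; m₁ = 2.90×10^19 kg; m₂ = 0.435 t = 435.0 kg; G = 6.674×10^-11 N·m²/kg².
r = 19654 m
19654 m × (1 mi / 1609 m) = 12.21 mi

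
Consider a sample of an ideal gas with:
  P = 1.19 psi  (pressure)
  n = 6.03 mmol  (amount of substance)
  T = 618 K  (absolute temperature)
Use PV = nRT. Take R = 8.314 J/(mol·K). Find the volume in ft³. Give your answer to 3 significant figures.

0.133 ft³

Solving PV = nRT for V: V = nRT/P.
P = 1.19 psi = 8205 Pa; n = 6.03 mmol = 0.006030 mol; T = 618 K; R = 8.314 J/(mol·K).
V = 0.003776 m³
0.003776 m³ × (1 ft³ / 0.02832 m³) = 0.1334 ft³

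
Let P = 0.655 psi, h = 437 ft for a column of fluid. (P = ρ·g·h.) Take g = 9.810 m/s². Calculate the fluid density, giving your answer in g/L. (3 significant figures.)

3.46 g/L

Rearranging P = ρ·g·h for ρ: ρ = P/(g·h).
P = 0.655 psi = 4516 Pa; h = 437 ft = 133.2 m; g = 9.810 m/s².
ρ = 3.456 kg/m³
Since 1 g/L = 1 kg/m³, 3.456 g/L.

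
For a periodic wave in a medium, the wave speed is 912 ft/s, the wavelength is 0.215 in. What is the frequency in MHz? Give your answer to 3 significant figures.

0.0509 MHz

Rearranging: f = v/λ.
v = 912 ft/s = 278.0 m/s; λ = 0.215 in = 0.005461 m.
f = 50902 Hz
50902 Hz × (1 MHz / 1.000×10^6 Hz) = 0.05090 MHz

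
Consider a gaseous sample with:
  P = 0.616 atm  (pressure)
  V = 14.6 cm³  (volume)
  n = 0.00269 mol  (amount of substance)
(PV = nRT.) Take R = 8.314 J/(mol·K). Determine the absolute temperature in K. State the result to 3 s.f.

40.7 K

Rearranging: T = PV/(nR).
P = 0.616 atm = 62416 Pa; V = 14.6 cm³ = 1.460×10^-5 m³; n = 0.00269 mol; R = 8.314 J/(mol·K).
T = 40.75 K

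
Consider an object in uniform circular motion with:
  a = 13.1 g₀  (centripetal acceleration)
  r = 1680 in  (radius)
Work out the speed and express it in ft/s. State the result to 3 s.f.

243 ft/s

Rearranging: v = √(a·r).
a = 13.1 g₀ = 128.5 m/s²; r = 1680 in = 42.67 m.
v = 74.04 m/s
74.04 m/s × (1 ft/s / 0.3048 m/s) = 242.9 ft/s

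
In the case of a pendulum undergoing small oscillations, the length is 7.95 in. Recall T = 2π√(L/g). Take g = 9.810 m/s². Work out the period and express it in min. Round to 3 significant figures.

Directly: T = 2π√(L/g).
L = 7.95 in = 0.2019 m; g = 9.810 m/s².
T = 0.9015 s
0.9015 s × (1 min / 60.00 s) = 0.01502 min

0.0150 min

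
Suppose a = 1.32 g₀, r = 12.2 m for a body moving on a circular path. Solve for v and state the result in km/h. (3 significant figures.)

Solving a = v²/r for v: v = √(a·r).
a = 1.32 g₀ = 12.94 m/s²; r = 12.2 m.
v = 12.57 m/s
12.57 m/s × (1 km/h / 0.2778 m/s) = 45.24 km/h

45.2 km/h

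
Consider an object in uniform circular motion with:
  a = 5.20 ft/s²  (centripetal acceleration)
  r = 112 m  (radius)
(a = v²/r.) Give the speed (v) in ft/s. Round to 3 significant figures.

43.7 ft/s

Rearranging: v = √(a·r).
a = 5.20 ft/s² = 1.585 m/s²; r = 112 m.
v = 13.32 m/s
13.32 m/s × (1 ft/s / 0.3048 m/s) = 43.71 ft/s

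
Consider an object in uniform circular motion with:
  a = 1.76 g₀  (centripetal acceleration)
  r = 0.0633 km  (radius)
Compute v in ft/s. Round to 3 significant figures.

108 ft/s

Rearranging a = v²/r for v: v = √(a·r).
a = 1.76 g₀ = 17.26 m/s²; r = 0.0633 km = 63.30 m.
v = 33.05 m/s
33.05 m/s × (1 ft/s / 0.3048 m/s) = 108.4 ft/s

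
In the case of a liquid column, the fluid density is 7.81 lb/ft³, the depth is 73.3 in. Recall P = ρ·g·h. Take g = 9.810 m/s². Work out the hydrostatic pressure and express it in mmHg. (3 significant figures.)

P is given directly by: P = ρgh.
ρ = 7.81 lb/ft³ = 125.1 kg/m³; h = 73.3 in = 1.862 m; g = 9.810 m/s².
P = 2285 Pa
2285 Pa × (1 mmHg / 133.3 Pa) = 17.14 mmHg

17.1 mmHg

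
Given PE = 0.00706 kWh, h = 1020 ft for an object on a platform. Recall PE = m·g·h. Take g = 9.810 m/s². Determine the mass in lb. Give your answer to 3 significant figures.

Solving PE = m·g·h for m: m = PE/(g·h).
PE = 0.00706 kWh = 25416 J; h = 1020 ft = 310.9 m; g = 9.810 m/s².
m = 8.333 kg
8.333 kg × (1 lb / 0.4536 kg) = 18.37 lb

18.4 lb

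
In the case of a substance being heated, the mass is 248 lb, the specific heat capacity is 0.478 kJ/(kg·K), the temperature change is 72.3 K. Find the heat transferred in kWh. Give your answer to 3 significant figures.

1.08 kWh

Directly: Q = mcΔT.
m = 248 lb = 112.5 kg; c = 0.478 kJ/(kg·K) = 478.0 J/(kg·K); ΔT = 72.3 K.
Q = 3.888×10^6 J
3.888×10^6 J × (1 kWh / 3.600×10^6 J) = 1.080 kWh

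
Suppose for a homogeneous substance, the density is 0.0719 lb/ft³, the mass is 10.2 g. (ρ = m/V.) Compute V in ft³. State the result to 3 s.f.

0.313 ft³

Solving ρ = m/V for V: V = m/ρ.
ρ = 0.0719 lb/ft³ = 1.152 kg/m³; m = 10.2 g = 0.01020 kg.
V = 0.008856 m³
0.008856 m³ × (1 ft³ / 0.02832 m³) = 0.3128 ft³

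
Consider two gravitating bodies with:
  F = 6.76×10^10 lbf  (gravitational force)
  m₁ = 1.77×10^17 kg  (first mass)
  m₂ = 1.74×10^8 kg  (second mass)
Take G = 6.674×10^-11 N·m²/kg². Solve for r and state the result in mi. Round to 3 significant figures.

From Newton's law of gravitation: r = √(G·m₁m₂/F).
F = 6.76×10^10 lbf = 3.007×10^11 N; m₁ = 1.77×10^17 kg; m₂ = 1.74×10^8 kg; G = 6.674×10^-11 N·m²/kg².
r = 82.68 m
82.68 m × (1 mi / 1609 m) = 0.05137 mi

0.0514 mi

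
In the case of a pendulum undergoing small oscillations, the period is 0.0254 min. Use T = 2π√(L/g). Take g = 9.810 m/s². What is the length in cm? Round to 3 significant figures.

Solving T = 2π√(L/g) for L: L = g·(T/2π)².
T = 0.0254 min = 1.524 s; g = 9.810 m/s².
L = 0.5771 m
0.5771 m × (1 cm / 0.01000 m) = 57.71 cm

57.7 cm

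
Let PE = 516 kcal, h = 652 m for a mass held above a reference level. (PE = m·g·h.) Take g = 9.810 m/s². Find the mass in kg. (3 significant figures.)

Rearranging: m = PE/(g·h).
PE = 516 kcal = 2.159×10^6 J; h = 652 m; g = 9.810 m/s².
m = 337.5 kg

338 kg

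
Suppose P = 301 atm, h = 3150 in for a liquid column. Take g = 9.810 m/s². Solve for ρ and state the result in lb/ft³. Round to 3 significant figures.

2430 lb/ft³

Solving P = ρ·g·h for ρ: ρ = P/(g·h).
P = 301 atm = 3.050×10^7 Pa; h = 3150 in = 80.01 m; g = 9.810 m/s².
ρ = 38857 kg/m³
38857 kg/m³ × (1 lb/ft³ / 16.02 kg/m³) = 2426 lb/ft³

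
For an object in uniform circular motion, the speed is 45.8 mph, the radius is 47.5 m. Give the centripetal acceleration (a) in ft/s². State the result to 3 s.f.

29.0 ft/s²

a is given directly by: a = v²/r.
v = 45.8 mph = 20.47 m/s; r = 47.5 m.
a = 8.825 m/s²
8.825 m/s² × (1 ft/s² / 0.3048 m/s²) = 28.95 ft/s²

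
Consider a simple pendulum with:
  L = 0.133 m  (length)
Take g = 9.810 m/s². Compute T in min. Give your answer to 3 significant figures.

0.0122 min

T is given directly by: T = 2π√(L/g).
L = 0.133 m; g = 9.810 m/s².
T = 0.7316 s
0.7316 s × (1 min / 60.00 s) = 0.01219 min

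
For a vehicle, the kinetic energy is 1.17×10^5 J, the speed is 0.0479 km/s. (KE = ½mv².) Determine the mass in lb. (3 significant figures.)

Rearranging KE = ½mv² for m: m = 2·KE/v².
KE = 1.17×10^5 J; v = 0.0479 km/s = 47.90 m/s.
m = 102.0 kg
102.0 kg × (1 lb / 0.4536 kg) = 224.8 lb

225 lb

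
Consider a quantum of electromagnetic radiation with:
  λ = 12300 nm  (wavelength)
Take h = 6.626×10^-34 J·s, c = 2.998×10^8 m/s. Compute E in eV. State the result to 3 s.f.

E is given directly by: E = hc/λ.
λ = 12300 nm = 1.230×10^-5 m; h = 6.626×10^-34 J·s; c = 2.998×10^8 m/s.
E = 1.615×10^-20 J
1.615×10^-20 J × (1 eV / 1.602×10^-19 J) = 0.1008 eV

0.101 eV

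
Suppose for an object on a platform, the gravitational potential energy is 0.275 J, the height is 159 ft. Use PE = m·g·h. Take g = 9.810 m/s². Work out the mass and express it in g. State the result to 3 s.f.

Rearranging PE = m·g·h for m: m = PE/(g·h).
PE = 0.275 J; h = 159 ft = 48.46 m; g = 9.810 m/s².
m = 5.784×10^-4 kg
5.784×10^-4 kg × (1 g / 0.001000 kg) = 0.5784 g

0.578 g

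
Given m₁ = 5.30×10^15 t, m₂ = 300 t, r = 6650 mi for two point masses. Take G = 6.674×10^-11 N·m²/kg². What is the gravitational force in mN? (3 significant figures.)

926 mN

From Newton's law of gravitation: F = Gm₁m₂/r².
m₁ = 5.30×10^15 t = 5.300×10^18 kg; m₂ = 300 t = 3.000×10^5 kg; r = 6650 mi = 1.070×10^7 m; G = 6.674×10^-11 N·m²/kg².
F = 0.9265 N  (the unit combination reduces to kg·m/s² = N)
0.9265 N × (1 mN / 0.001000 N) = 926.5 mN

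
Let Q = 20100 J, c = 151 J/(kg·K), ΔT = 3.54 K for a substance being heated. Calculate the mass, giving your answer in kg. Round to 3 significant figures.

Solving Q = m·c·ΔT for m: m = Q/(c·ΔT).
Q = 20100 J; c = 151 J/(kg·K); ΔT = 3.54 K.
m = 37.60 kg

37.6 kg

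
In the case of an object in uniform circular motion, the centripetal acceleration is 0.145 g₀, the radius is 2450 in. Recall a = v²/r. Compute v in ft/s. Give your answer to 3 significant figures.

Rearranging a = v²/r for v: v = √(a·r).
a = 0.145 g₀ = 1.422 m/s²; r = 2450 in = 62.23 m.
v = 9.407 m/s
9.407 m/s × (1 ft/s / 0.3048 m/s) = 30.86 ft/s

30.9 ft/s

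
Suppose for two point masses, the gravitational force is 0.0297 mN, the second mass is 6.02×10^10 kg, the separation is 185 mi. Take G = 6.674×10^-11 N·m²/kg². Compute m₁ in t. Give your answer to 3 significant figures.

From Newton's law of gravitation: m₁ = F·r²/(G·m₂).
F = 0.0297 mN = 2.970×10^-5 N; m₂ = 6.02×10^10 kg; r = 185 mi = 2.977×10^5 m; G = 6.674×10^-11 N·m²/kg².
m₁ = 6.553×10^5 kg
6.553×10^5 kg × (1 t / 1000 kg) = 655.3 t

655 t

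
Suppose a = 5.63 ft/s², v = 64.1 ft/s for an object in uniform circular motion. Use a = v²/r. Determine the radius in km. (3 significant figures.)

0.222 km

Solving a = v²/r for r: r = v²/a.
a = 5.63 ft/s² = 1.716 m/s²; v = 64.1 ft/s = 19.54 m/s.
r = 222.4 m
222.4 m × (1 km / 1000 m) = 0.2224 km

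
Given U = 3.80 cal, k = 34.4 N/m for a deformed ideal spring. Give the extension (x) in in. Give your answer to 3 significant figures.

37.9 in

Rearranging U = ½k·x² for x: x = √(2U/k).
U = 3.80 cal = 15.90 J; k = 34.4 N/m.
x = 0.9614 m
0.9614 m × (1 in / 0.02540 m) = 37.85 in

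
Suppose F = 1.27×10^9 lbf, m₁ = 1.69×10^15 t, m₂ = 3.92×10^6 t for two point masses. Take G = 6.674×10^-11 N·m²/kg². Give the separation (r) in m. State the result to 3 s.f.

8850 m

Solving F = G·m₁·m₂/r² for r: r = √(G·m₁m₂/F).
F = 1.27×10^9 lbf = 5.649×10^9 N; m₁ = 1.69×10^15 t = 1.690×10^18 kg; m₂ = 3.92×10^6 t = 3.920×10^9 kg; G = 6.674×10^-11 N·m²/kg².
r = 8847 m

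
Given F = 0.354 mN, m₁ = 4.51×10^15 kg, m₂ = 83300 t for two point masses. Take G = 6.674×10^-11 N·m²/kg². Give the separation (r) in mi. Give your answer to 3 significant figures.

From Newton's law of gravitation: r = √(G·m₁m₂/F).
F = 0.354 mN = 3.540×10^-4 N; m₁ = 4.51×10^15 kg; m₂ = 83300 t = 8.330×10^7 kg; G = 6.674×10^-11 N·m²/kg².
r = 2.661×10^8 m
2.661×10^8 m × (1 mi / 1609 m) = 1.654×10^5 mi

1.65×10^5 mi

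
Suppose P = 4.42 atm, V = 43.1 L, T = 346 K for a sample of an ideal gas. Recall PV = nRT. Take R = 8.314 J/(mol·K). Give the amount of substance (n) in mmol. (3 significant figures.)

Rearranging PV = nRT for n: n = PV/(RT).
P = 4.42 atm = 4.479×10^5 Pa; V = 43.1 L = 0.04310 m³; T = 346 K; R = 8.314 J/(mol·K).
n = 6.710 mol
6.710 mol × (1 mmol / 0.001000 mol) = 6710 mmol

6710 mmol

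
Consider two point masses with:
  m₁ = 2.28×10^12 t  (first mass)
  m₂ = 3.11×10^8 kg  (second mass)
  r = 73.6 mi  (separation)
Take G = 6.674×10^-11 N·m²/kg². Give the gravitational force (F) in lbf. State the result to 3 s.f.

From Newton's law of gravitation: F = Gm₁m₂/r².
m₁ = 2.28×10^12 t = 2.280×10^15 kg; m₂ = 3.11×10^8 kg; r = 73.6 mi = 1.184×10^5 m; G = 6.674×10^-11 N·m²/kg².
F = 3373 N
3373 N × (1 lbf / 4.448 N) = 758.3 lbf

758 lbf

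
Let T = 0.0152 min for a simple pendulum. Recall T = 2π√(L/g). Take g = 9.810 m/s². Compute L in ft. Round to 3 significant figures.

0.678 ft

Solving T = 2π√(L/g) for L: L = g·(T/2π)².
T = 0.0152 min = 0.9120 s; g = 9.810 m/s².
L = 0.2067 m
0.2067 m × (1 ft / 0.3048 m) = 0.6781 ft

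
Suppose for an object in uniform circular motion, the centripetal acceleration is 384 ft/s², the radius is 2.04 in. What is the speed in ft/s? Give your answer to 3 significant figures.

Rearranging a = v²/r for v: v = √(a·r).
a = 384 ft/s² = 117.0 m/s²; r = 2.04 in = 0.05182 m.
v = 2.463 m/s
2.463 m/s × (1 ft/s / 0.3048 m/s) = 8.080 ft/s

8.08 ft/s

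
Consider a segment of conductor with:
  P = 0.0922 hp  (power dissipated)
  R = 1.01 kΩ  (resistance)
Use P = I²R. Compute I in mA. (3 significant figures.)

261 mA

Rearranging: I = √(P/R).
P = 0.0922 hp = 68.75 W; R = 1.01 kΩ = 1010 Ω.
I = 0.2609 A
0.2609 A × (1 mA / 0.001000 A) = 260.9 mA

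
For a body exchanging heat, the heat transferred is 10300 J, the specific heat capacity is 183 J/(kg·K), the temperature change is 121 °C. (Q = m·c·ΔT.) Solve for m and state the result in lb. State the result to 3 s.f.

Rearranging Q = m·c·ΔT for m: m = Q/(c·ΔT).
Q = 10300 J; c = 183 J/(kg·K); ΔT = 121 °C = 121.0 K.
m = 0.4652 kg
0.4652 kg × (1 lb / 0.4536 kg) = 1.025 lb

1.03 lb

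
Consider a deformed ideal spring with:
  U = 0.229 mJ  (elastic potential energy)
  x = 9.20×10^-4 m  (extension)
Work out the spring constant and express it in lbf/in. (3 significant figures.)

Rearranging: k = 2U/x².
U = 0.229 mJ = 2.290×10^-4 J; x = 9.20×10^-4 m.
k = 541.1 N/m
541.1 N/m × (1 lbf/in / 175.1 N/m) = 3.090 lbf/in

3.09 lbf/in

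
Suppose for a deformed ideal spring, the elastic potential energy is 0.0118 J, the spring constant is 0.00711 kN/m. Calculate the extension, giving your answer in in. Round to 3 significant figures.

Rearranging U = ½k·x² for x: x = √(2U/k).
U = 0.0118 J; k = 0.00711 kN/m = 7.110 N/m.
x = 0.05761 m
0.05761 m × (1 in / 0.02540 m) = 2.268 in

2.27 in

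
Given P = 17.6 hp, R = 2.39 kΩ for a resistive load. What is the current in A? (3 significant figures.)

2.34 A

Rearranging P = I²R for I: I = √(P/R).
P = 17.6 hp = 13124 W; R = 2.39 kΩ = 2390 Ω.
I = 2.343 A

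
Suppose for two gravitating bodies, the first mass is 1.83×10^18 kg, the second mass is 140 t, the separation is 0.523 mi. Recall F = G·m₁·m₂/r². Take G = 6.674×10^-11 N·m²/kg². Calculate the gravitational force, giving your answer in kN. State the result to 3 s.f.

From Newton's law of gravitation: F = Gm₁m₂/r².
m₁ = 1.83×10^18 kg; m₂ = 140 t = 1.400×10^5 kg; r = 0.523 mi = 841.7 m; G = 6.674×10^-11 N·m²/kg².
F = 2.414×10^7 N
2.414×10^7 N × (1 kN / 1000 N) = 24136 kN

24100 kN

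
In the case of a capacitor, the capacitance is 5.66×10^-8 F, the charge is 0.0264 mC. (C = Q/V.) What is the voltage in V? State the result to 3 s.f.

Rearranging: V = Q/C.
C = 5.66×10^-8 F; Q = 0.0264 mC = 2.640×10^-5 C.
V = 466.4 V

466 V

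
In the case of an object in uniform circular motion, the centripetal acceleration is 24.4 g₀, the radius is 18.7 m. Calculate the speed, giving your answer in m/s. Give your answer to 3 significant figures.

Solving a = v²/r for v: v = √(a·r).
a = 24.4 g₀ = 239.3 m/s²; r = 18.7 m.
v = 66.89 m/s

66.9 m/s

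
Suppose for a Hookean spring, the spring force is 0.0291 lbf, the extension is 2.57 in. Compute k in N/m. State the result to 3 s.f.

Rearranging: k = F/x.
F = 0.0291 lbf = 0.1294 N; x = 2.57 in = 0.06528 m.
k = 1.983 N/m

1.98 N/m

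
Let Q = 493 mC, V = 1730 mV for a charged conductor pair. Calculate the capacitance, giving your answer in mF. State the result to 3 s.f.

C is given directly by: C = Q/V.
Q = 493 mC = 0.4930 C; V = 1730 mV = 1.730 V.
C = 0.2850 F
0.2850 F × (1 mF / 0.001000 F) = 285.0 mF

285 mF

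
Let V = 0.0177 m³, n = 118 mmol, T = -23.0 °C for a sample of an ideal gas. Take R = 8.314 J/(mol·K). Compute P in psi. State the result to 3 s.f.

Directly: P = nRT/V.
V = 0.0177 m³; n = 118 mmol = 0.1180 mol; T = -23.0 °C = 250.1 K; R = 8.314 J/(mol·K).
P = 13865 Pa
13865 Pa × (1 psi / 6895 Pa) = 2.011 psi

2.01 psi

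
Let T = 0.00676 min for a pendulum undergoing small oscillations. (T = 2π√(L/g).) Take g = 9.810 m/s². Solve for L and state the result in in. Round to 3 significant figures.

Rearranging T = 2π√(L/g) for L: L = g·(T/2π)².
T = 0.00676 min = 0.4056 s; g = 9.810 m/s².
L = 0.04088 m
0.04088 m × (1 in / 0.02540 m) = 1.609 in

1.61 in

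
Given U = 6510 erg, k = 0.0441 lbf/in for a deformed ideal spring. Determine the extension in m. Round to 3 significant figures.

0.0130 m

Solving U = ½k·x² for x: x = √(2U/k).
U = 6510 erg = 6.510×10^-4 J; k = 0.0441 lbf/in = 7.723 N/m.
x = 0.01298 m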